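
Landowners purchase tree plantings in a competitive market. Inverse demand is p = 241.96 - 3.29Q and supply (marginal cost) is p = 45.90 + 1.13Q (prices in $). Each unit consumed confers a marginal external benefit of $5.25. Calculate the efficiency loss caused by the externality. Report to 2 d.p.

DWL = $3.12

Market equilibrium (private): 45.90 + 1.13Q = 241.96 - 3.29Q → Q_m = 44.3575.
Social marginal benefit = demand + MEB = 247.21 - 3.29Q.
Set SMB = MC: 247.21 - 3.29Q = 45.90 + 1.13Q → Q* = 45.5452.
The welfare-loss triangle has base |Q_m − Q*| and height MEB(Q_m) (the vertical gap between SMB and MC is zero at Q* and MEB at Q_m).
DWL = ½ × 1.1877 × 5.2500 = 3.1177.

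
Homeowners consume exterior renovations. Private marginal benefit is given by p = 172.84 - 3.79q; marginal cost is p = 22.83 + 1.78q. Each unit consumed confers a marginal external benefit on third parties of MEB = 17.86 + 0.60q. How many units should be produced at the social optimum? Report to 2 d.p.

q* = 33.78

Social marginal benefit = demand + MEB = 190.70 - 3.19q.
Set SMB = MC: 190.70 - 3.19q = 22.83 + 1.78q → q* = 33.7767.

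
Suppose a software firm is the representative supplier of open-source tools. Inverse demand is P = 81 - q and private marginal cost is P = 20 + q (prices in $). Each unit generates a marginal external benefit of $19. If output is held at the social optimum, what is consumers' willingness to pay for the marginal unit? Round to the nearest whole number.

Social marginal cost = private MC − MEB = 1 + q.
Set SMC = demand: 1 + q = 81 - q → q* = 40.0000.
Consumer price on the demand curve at q*: 81 − 1×40.0000 = 41.0000.

P = $41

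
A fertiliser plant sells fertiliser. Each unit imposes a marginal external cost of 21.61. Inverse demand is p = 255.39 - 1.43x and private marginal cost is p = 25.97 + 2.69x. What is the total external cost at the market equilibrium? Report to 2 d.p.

1203.34

Market equilibrium (private): 25.97 + 2.69x = 255.39 - 1.43x → x_m = 55.6845.
Total external cost = MEC × x_m = 21.61 × 55.6845 = 1203.3420.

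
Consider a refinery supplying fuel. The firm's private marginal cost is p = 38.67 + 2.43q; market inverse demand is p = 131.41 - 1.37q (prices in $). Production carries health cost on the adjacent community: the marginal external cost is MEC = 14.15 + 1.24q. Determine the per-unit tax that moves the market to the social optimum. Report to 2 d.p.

tax = $33.49 per unit

Social marginal cost = private MC + MEC = 52.82 + 3.67q.
Set SMC = demand: 52.82 + 3.67q = 131.41 - 1.37q → q* = 15.5933.
The Pigouvian tax equals MEC at q*: 14.15 + 1.24×15.5933 = 33.4857.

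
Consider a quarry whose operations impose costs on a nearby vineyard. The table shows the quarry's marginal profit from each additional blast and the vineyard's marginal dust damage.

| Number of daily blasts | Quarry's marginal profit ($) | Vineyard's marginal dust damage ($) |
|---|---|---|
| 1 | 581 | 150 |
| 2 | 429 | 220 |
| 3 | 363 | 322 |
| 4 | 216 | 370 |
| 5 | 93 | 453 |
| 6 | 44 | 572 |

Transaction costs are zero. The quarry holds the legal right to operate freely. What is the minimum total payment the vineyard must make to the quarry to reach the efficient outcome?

Left alone the quarry would choose level 6 (marginal profit stays positive).
Efficient level: k* = 3 (marginal profit ≥ marginal dust damage through 3).
The vineyard must at least cover the quarry's forgone profit from cutting 6→3: 216 + 93 + 44 = 353.

$353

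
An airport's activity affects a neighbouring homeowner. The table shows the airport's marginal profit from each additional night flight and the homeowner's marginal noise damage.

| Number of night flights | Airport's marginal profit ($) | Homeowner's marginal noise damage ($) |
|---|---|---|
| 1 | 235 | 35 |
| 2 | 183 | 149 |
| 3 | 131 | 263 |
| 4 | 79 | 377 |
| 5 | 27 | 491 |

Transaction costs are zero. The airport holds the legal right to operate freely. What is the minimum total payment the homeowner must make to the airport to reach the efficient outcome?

Left alone the airport would choose level 5 (marginal profit stays positive).
Efficient level: k* = 2 (marginal profit ≥ marginal noise damage through 2).
The homeowner must at least cover the airport's forgone profit from cutting 5→2: 131 + 79 + 27 = 237.

$237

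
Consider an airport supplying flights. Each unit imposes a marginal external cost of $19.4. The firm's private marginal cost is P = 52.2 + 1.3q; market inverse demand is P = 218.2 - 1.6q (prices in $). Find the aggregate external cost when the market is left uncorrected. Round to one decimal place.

Market equilibrium (private): 52.2 + 1.3q = 218.2 - 1.6q → q_m = 57.2414.
Total external cost = MEC × q_m = 19.4 × 57.2414 = 1110.4832.

$1110.5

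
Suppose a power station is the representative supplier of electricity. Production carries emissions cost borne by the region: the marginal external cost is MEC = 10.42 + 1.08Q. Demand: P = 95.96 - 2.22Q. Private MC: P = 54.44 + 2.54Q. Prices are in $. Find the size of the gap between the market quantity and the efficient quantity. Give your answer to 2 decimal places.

Market equilibrium (private): 54.44 + 2.54Q = 95.96 - 2.22Q → Q_m = 8.7227.
Social marginal cost = private MC + MEC = 64.86 + 3.62Q.
Set SMC = demand: 64.86 + 3.62Q = 95.96 - 2.22Q → Q* = 5.3253.
Gap = |8.7227 − 5.3253| = 3.3974.

3.40 units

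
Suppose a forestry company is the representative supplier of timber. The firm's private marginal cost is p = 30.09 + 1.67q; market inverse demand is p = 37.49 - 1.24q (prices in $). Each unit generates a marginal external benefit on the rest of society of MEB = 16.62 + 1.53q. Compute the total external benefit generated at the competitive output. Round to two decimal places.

Market equilibrium (private): 30.09 + 1.67q = 37.49 - 1.24q → q_m = 2.5430.
Total external benefit = ∫₀^{q_m} (16.62 + 1.53q) dq = 16.62×2.5430 + ½×1.53×2.5430² = 47.2118.

$47.21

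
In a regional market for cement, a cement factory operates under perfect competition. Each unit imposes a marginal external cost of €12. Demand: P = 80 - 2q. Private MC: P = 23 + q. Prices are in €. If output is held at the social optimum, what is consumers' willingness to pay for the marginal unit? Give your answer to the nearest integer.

P = €50

Social marginal cost = private MC + MEC = 35 + q.
Set SMC = demand: 35 + q = 80 - 2q → q* = 15.0000.
Consumer price on the demand curve at q*: 80 − 2×15.0000 = 50.0000.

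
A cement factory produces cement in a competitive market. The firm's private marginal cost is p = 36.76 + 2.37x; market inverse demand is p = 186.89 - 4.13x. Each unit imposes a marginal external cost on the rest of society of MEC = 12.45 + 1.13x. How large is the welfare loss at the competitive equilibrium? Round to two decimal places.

DWL = 97.38

Market equilibrium (private): 36.76 + 2.37x = 186.89 - 4.13x → x_m = 23.0969.
Social marginal cost = private MC + MEC = 49.21 + 3.50x.
Set SMC = demand: 49.21 + 3.50x = 186.89 - 4.13x → x* = 18.0446.
Between x* and x_m the wedge SMC − demand runs linearly from 0 to MEC(x_m), so the loss is a triangle.
DWL = ½ × 5.0523 × 38.5495 = 97.3818.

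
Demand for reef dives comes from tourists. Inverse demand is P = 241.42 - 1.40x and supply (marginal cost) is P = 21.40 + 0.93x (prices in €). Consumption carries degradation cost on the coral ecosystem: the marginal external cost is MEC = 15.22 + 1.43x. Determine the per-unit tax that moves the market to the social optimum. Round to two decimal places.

Social marginal benefit = demand − MEC = 226.20 - 2.83x.
Set SMB = MC: 226.20 - 2.83x = 21.40 + 0.93x → x* = 54.4681.
The Pigouvian tax equals MEC at x*: 15.22 + 1.43×54.4681 = 93.1094.

tax = €93.11 per unit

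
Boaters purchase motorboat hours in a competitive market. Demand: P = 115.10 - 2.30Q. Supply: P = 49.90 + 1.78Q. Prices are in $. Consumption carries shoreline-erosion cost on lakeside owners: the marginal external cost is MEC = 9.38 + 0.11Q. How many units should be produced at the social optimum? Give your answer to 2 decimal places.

Social marginal benefit = demand − MEC = 105.72 - 2.41Q.
Set SMB = MC: 105.72 - 2.41Q = 49.90 + 1.78Q → Q* = 13.3222.

Q* = 13.32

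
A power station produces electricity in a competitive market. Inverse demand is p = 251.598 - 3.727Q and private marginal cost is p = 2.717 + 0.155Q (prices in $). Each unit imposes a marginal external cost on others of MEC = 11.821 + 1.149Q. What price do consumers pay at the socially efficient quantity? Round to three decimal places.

Social marginal cost = private MC + MEC = 14.538 + 1.304Q.
Set SMC = demand: 14.538 + 1.304Q = 251.598 - 3.727Q → Q* = 47.1199.
Consumer price on the demand curve at Q*: 251.598 − 3.727×47.1199 = 75.9821.

P = $75.982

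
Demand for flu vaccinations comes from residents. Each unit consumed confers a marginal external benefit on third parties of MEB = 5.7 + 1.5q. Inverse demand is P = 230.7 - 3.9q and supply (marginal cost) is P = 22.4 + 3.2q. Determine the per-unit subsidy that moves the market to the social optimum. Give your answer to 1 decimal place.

subsidy = 63.0 per unit

Social marginal benefit = demand + MEB = 236.4 - 2.4q.
Set SMB = MC: 236.4 - 2.4q = 22.4 + 3.2q → q* = 38.2143.
The Pigouvian subsidy equals MEB at q*: 5.7 + 1.5×38.2143 = 63.0215.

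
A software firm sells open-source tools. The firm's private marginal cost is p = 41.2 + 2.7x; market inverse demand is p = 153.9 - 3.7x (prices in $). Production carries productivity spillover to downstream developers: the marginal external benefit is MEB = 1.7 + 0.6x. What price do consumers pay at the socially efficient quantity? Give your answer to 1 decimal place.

P = $80.9

Social marginal cost = private MC − MEB = 39.5 + 2.1x.
Set SMC = demand: 39.5 + 2.1x = 153.9 - 3.7x → x* = 19.7241.
Consumer price on the demand curve at x*: 153.9 − 3.7×19.7241 = 80.9208.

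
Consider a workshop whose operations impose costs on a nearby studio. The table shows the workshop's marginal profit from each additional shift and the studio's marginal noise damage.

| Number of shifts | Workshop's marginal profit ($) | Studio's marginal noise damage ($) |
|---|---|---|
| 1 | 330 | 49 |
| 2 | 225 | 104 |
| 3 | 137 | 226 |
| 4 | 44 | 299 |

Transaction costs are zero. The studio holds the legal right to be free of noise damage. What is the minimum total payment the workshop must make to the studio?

Efficient level: marginal profit ≥ marginal noise damage through level 2, so k* = 2.
With the studio holding the right, the workshop must at least compensate total damage at k*: 49 + 104 = 153.

$153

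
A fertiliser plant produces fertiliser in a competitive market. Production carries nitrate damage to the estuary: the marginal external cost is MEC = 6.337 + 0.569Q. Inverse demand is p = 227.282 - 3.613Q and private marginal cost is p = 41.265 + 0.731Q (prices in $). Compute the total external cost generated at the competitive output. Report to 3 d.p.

Market equilibrium (private): 41.265 + 0.731Q = 227.282 - 3.613Q → Q_m = 42.8216.
Total external cost = ∫₀^{Q_m} (6.337 + 0.569Q) dQ = 6.337×42.8216 + ½×0.569×42.8216² = 793.0451.

$793.045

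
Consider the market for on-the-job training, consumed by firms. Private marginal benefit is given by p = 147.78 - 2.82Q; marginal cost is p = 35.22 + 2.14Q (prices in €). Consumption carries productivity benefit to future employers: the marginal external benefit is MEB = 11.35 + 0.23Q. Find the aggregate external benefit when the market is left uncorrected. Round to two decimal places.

Market equilibrium (private): 35.22 + 2.14Q = 147.78 - 2.82Q → Q_m = 22.6935.
Total external benefit = ∫₀^{Q_m} (11.35 + 0.23Q) dQ = 11.35×22.6935 + ½×0.23×22.6935² = 316.7956.

€316.80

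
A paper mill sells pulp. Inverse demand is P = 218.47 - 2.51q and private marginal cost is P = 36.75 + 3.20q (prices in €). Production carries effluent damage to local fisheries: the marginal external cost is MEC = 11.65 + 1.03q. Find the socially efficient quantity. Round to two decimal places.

q* = 25.23

Social marginal cost = private MC + MEC = 48.40 + 4.23q.
Set SMC = demand: 48.40 + 4.23q = 218.47 - 2.51q → q* = 25.2329.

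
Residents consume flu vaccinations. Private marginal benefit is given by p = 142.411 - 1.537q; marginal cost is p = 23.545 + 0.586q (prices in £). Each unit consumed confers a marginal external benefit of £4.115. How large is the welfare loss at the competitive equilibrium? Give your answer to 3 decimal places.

DWL = £3.988

Market equilibrium (private): 23.545 + 0.586q = 142.411 - 1.537q → q_m = 55.9896.
Social marginal benefit = demand + MEB = 146.526 - 1.537q.
Set SMB = MC: 146.526 - 1.537q = 23.545 + 0.586q → q* = 57.9279.
Height of the DWL triangle at q_m is SMB(q_m) − MC(q_m) = MEB(q_m) = 4.1150.
DWL = ½ × 1.9383 × 4.1150 = 3.9881.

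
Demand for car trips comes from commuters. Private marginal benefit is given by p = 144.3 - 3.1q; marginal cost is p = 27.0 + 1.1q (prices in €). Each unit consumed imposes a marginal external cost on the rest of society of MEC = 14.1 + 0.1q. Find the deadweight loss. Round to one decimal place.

DWL = €33.2

Market equilibrium (private): 27.0 + 1.1q = 144.3 - 3.1q → q_m = 27.9286.
Social marginal benefit = demand − MEC = 130.2 - 3.2q.
Set SMB = MC: 130.2 - 3.2q = 27.0 + 1.1q → q* = 24.0000.
The loss is the area between SMB and MC from q* to q_m; with linear curves that's a triangle of height MEC(q_m).
DWL = ½ × 3.9286 × 16.8929 = 33.1827.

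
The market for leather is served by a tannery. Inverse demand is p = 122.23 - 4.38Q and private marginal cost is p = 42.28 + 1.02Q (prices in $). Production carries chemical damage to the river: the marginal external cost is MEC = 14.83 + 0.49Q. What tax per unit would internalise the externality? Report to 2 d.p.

Social marginal cost = private MC + MEC = 57.11 + 1.51Q.
Set SMC = demand: 57.11 + 1.51Q = 122.23 - 4.38Q → Q* = 11.0560.
The Pigouvian tax equals MEC at Q*: 14.83 + 0.49×11.0560 = 20.2474.

tax = $20.25 per unit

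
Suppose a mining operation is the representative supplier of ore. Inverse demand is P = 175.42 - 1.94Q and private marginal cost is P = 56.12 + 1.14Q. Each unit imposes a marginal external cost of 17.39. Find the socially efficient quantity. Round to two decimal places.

Social marginal cost = private MC + MEC = 73.51 + 1.14Q.
Set SMC = demand: 73.51 + 1.14Q = 175.42 - 1.94Q → Q* = 33.0877.

Q* = 33.09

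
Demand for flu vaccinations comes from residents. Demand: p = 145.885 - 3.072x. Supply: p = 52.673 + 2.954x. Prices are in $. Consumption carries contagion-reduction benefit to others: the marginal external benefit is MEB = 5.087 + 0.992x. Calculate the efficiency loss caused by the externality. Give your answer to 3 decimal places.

Market equilibrium (private): 52.673 + 2.954x = 145.885 - 3.072x → x_m = 15.4683.
Social marginal benefit = demand + MEB = 150.972 - 2.080x.
Set SMB = MC: 150.972 - 2.080x = 52.673 + 2.954x → x* = 19.5270.
Height of the DWL triangle at x_m is SMB(x_m) − MC(x_m) = MEB(x_m) = 20.4316.
DWL = ½ × 4.0587 × 20.4316 = 41.4629.

DWL = $41.463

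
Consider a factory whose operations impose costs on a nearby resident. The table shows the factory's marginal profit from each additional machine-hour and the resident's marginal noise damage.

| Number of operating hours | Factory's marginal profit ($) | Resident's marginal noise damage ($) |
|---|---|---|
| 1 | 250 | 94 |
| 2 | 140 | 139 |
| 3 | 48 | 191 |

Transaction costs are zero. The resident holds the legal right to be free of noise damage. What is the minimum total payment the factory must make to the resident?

Efficient level: marginal profit ≥ marginal noise damage through level 2, so k* = 2.
With the resident holding the right, the factory must at least compensate total damage at k*: 94 + 139 = 233.

$233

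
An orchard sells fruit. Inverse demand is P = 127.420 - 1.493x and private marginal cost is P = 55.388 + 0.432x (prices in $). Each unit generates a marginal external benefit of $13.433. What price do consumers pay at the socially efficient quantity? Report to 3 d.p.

P = $61.135

Social marginal cost = private MC − MEB = 41.955 + 0.432x.
Set SMC = demand: 41.955 + 0.432x = 127.420 - 1.493x → x* = 44.3974.
Consumer price on the demand curve at x*: 127.420 − 1.493×44.3974 = 61.1347.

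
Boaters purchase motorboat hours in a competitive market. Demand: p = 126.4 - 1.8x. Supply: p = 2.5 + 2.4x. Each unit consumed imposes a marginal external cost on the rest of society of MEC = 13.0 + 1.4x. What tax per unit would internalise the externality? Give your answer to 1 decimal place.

tax = 40.7 per unit

Social marginal benefit = demand − MEC = 113.4 - 3.2x.
Set SMB = MC: 113.4 - 3.2x = 2.5 + 2.4x → x* = 19.8036.
The Pigouvian tax equals MEC at x*: 13.0 + 1.4×19.8036 = 40.7250.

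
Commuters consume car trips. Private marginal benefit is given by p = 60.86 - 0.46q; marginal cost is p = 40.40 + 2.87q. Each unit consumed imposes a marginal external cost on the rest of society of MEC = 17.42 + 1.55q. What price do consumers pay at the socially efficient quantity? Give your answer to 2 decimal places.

P = 60.57

Social marginal benefit = demand − MEC = 43.44 - 2.01q.
Set SMB = MC: 43.44 - 2.01q = 40.40 + 2.87q → q* = 0.6230.
Consumer price on the demand curve at q*: 60.86 − 0.46×0.6230 = 60.5734.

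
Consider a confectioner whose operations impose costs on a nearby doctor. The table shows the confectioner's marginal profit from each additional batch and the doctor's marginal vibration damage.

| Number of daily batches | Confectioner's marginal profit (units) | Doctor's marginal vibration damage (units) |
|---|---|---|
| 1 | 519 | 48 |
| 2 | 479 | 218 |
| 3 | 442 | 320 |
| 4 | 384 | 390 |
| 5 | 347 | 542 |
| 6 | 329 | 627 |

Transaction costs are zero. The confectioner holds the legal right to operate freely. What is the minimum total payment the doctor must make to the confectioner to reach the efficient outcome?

Left alone the confectioner would choose level 6 (marginal profit stays positive).
Efficient level: k* = 3 (marginal profit ≥ marginal vibration damage through 3).
The doctor must at least cover the confectioner's forgone profit from cutting 6→3: 384 + 347 + 329 = 1060.

1060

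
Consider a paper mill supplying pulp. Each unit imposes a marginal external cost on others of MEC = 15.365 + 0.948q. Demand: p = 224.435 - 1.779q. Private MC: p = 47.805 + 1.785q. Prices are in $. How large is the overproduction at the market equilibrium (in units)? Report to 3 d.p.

13.818 units

Market equilibrium (private): 47.805 + 1.785q = 224.435 - 1.779q → q_m = 49.5595.
Social marginal cost = private MC + MEC = 63.170 + 2.733q.
Set SMC = demand: 63.170 + 2.733q = 224.435 - 1.779q → q* = 35.7414.
Gap = |49.5595 − 35.7414| = 13.8181.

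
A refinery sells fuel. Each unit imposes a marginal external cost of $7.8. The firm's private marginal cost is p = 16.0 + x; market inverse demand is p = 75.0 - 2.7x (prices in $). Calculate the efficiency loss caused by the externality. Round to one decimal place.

Market equilibrium (private): 16.0 + x = 75.0 - 2.7x → x_m = 15.9459.
Social marginal cost = private MC + MEC = 23.8 + x.
Set SMC = demand: 23.8 + x = 75.0 - 2.7x → x* = 13.8378.
The welfare-loss triangle has base |x_m − x*| and height MEC(x_m) (the vertical gap between SMC and demand is zero at x* and MEC at x_m).
DWL = ½ × 2.1081 × 7.8000 = 8.2216.

DWL = $8.2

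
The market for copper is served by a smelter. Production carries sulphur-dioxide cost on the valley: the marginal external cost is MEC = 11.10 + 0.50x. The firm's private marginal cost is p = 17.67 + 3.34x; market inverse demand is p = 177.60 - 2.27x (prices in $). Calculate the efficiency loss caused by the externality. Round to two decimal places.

Market equilibrium (private): 17.67 + 3.34x = 177.60 - 2.27x → x_m = 28.5080.
Social marginal cost = private MC + MEC = 28.77 + 3.84x.
Set SMC = demand: 28.77 + 3.84x = 177.60 - 2.27x → x* = 24.3584.
Between x* and x_m the wedge SMC − demand runs linearly from 0 to MEC(x_m), so the loss is a triangle.
DWL = ½ × 4.1496 × 25.3540 = 52.6045.

DWL = $52.60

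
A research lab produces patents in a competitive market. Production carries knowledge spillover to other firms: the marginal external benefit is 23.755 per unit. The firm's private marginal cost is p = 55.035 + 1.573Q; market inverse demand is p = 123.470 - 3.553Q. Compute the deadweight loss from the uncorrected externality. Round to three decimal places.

Market equilibrium (private): 55.035 + 1.573Q = 123.470 - 3.553Q → Q_m = 13.3506.
Social marginal cost = private MC − MEB = 31.280 + 1.573Q.
Set SMC = demand: 31.280 + 1.573Q = 123.470 - 3.553Q → Q* = 17.9848.
Height of the DWL triangle at Q_m is demand(Q_m) − SMC(Q_m) = MEB(Q_m) = 23.7550.
DWL = ½ × 4.6342 × 23.7550 = 55.0427.

DWL = 55.043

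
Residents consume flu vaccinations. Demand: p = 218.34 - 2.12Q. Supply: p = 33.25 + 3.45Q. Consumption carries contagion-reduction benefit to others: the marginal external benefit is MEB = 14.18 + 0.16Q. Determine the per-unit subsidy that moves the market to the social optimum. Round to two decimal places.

Social marginal benefit = demand + MEB = 232.52 - 1.96Q.
Set SMB = MC: 232.52 - 1.96Q = 33.25 + 3.45Q → Q* = 36.8336.
The Pigouvian subsidy equals MEB at Q*: 14.18 + 0.16×36.8336 = 20.0734.

subsidy = 20.07 per unit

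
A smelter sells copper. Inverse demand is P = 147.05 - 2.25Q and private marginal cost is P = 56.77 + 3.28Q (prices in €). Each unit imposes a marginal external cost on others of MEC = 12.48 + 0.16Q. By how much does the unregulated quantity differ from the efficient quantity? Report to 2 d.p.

Market equilibrium (private): 56.77 + 3.28Q = 147.05 - 2.25Q → Q_m = 16.3255.
Social marginal cost = private MC + MEC = 69.25 + 3.44Q.
Set SMC = demand: 69.25 + 3.44Q = 147.05 - 2.25Q → Q* = 13.6731.
Gap = |16.3255 − 13.6731| = 2.6524.

2.65 units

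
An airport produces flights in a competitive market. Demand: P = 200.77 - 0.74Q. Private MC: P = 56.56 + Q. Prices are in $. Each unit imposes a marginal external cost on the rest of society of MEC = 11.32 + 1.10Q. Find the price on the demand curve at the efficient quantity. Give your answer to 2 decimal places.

Social marginal cost = private MC + MEC = 67.88 + 2.10Q.
Set SMC = demand: 67.88 + 2.10Q = 200.77 - 0.74Q → Q* = 46.7923.
Consumer price on the demand curve at Q*: 200.77 − 0.74×46.7923 = 166.1437.

P = $166.14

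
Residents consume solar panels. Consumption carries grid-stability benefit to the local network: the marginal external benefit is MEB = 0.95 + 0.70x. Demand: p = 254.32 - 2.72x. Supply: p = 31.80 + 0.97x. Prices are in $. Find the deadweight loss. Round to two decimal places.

DWL = $311.54

Market equilibrium (private): 31.80 + 0.97x = 254.32 - 2.72x → x_m = 60.3035.
Social marginal benefit = demand + MEB = 255.27 - 2.02x.
Set SMB = MC: 255.27 - 2.02x = 31.80 + 0.97x → x* = 74.7391.
Between x* and x_m the wedge SMB − MC runs linearly from 0 to MEB(x_m), so the loss is a triangle.
DWL = ½ × 14.4356 × 43.1625 = 311.5383.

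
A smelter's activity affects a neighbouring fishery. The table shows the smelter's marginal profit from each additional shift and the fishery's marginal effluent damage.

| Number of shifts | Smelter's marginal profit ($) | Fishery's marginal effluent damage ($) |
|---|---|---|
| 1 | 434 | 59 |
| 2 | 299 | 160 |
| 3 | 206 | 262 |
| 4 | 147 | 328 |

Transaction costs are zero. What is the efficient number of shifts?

Bargaining reaches the level where marginal profit last exceeds marginal effluent damage.
That holds through level 2 (299 ≥ 160) but not at 3 (206 < 262).

2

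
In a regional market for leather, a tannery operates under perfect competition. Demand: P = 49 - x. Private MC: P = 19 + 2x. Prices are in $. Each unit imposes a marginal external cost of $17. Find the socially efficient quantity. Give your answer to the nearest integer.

Social marginal cost = private MC + MEC = 36 + 2x.
Set SMC = demand: 36 + 2x = 49 - x → x* = 4.3333.

x* = 4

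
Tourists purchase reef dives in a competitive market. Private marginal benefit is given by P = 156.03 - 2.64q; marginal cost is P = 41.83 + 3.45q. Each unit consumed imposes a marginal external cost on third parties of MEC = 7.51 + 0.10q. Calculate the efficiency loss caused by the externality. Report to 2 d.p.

DWL = 7.11

Market equilibrium (private): 41.83 + 3.45q = 156.03 - 2.64q → q_m = 18.7521.
Social marginal benefit = demand − MEC = 148.52 - 2.74q.
Set SMB = MC: 148.52 - 2.74q = 41.83 + 3.45q → q* = 17.2359.
Between q* and q_m the wedge MC − SMB runs linearly from 0 to MEC(q_m), so the loss is a triangle.
DWL = ½ × 1.5162 × 9.3852 = 7.1149.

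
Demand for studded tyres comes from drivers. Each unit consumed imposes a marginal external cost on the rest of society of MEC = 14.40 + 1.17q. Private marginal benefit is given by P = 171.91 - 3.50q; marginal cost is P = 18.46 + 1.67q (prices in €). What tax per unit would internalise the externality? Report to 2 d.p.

tax = €40.06 per unit

Social marginal benefit = demand − MEC = 157.51 - 4.67q.
Set SMB = MC: 157.51 - 4.67q = 18.46 + 1.67q → q* = 21.9322.
The Pigouvian tax equals MEC at q*: 14.40 + 1.17×21.9322 = 40.0607.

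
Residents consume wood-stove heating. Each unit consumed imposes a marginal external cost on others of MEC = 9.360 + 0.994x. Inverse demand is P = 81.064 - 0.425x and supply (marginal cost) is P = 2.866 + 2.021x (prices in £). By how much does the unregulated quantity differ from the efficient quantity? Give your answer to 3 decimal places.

Market equilibrium (private): 2.866 + 2.021x = 81.064 - 0.425x → x_m = 31.9697.
Social marginal benefit = demand − MEC = 71.704 - 1.419x.
Set SMB = MC: 71.704 - 1.419x = 2.866 + 2.021x → x* = 20.0110.
Gap = |31.9697 − 20.0110| = 11.9587.

11.959 units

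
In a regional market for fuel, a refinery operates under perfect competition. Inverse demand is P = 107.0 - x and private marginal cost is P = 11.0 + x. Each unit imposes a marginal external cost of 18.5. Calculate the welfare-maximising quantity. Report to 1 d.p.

Social marginal cost = private MC + MEC = 29.5 + x.
Set SMC = demand: 29.5 + x = 107.0 - x → x* = 38.7500.

x* = 38.8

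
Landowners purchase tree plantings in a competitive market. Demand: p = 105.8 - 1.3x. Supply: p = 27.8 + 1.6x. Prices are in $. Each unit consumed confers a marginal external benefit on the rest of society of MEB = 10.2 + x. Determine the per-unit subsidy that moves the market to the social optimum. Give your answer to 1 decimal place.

subsidy = $56.6 per unit

Social marginal benefit = demand + MEB = 116.0 - 0.3x.
Set SMB = MC: 116.0 - 0.3x = 27.8 + 1.6x → x* = 46.4211.
The Pigouvian subsidy equals MEB at x*: 10.2 + 1.0×46.4211 = 56.6211.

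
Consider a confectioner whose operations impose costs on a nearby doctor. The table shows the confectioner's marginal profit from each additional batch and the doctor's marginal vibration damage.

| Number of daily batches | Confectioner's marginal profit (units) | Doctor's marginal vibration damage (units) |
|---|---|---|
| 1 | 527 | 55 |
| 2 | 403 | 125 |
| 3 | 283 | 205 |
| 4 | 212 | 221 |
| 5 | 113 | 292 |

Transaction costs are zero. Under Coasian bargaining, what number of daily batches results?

3

Bargaining reaches the level where marginal profit last exceeds marginal vibration damage.
That holds through level 3 (283 ≥ 205) but not at 4 (212 < 221).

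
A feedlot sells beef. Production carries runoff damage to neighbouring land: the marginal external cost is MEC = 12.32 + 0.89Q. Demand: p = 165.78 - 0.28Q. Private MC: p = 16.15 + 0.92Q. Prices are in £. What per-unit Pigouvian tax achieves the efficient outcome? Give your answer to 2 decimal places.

tax = £70.79 per unit

Social marginal cost = private MC + MEC = 28.47 + 1.81Q.
Set SMC = demand: 28.47 + 1.81Q = 165.78 - 0.28Q → Q* = 65.6986.
The Pigouvian tax equals MEC at Q*: 12.32 + 0.89×65.6986 = 70.7918.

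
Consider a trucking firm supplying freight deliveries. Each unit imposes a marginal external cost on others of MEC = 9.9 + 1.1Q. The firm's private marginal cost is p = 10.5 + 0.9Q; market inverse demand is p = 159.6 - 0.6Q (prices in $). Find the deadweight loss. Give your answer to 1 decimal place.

DWL = $2734.3

Market equilibrium (private): 10.5 + 0.9Q = 159.6 - 0.6Q → Q_m = 99.4000.
Social marginal cost = private MC + MEC = 20.4 + 2.0Q.
Set SMC = demand: 20.4 + 2.0Q = 159.6 - 0.6Q → Q* = 53.5385.
Between Q* and Q_m the wedge SMC − demand runs linearly from 0 to MEC(Q_m), so the loss is a triangle.
DWL = ½ × 45.8615 × 119.2400 = 2734.2626.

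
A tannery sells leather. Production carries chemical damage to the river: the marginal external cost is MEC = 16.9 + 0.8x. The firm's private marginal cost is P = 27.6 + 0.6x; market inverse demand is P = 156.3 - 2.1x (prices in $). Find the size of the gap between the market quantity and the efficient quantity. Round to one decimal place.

Market equilibrium (private): 27.6 + 0.6x = 156.3 - 2.1x → x_m = 47.6667.
Social marginal cost = private MC + MEC = 44.5 + 1.4x.
Set SMC = demand: 44.5 + 1.4x = 156.3 - 2.1x → x* = 31.9429.
Gap = |47.6667 − 31.9429| = 15.7238.

15.7 units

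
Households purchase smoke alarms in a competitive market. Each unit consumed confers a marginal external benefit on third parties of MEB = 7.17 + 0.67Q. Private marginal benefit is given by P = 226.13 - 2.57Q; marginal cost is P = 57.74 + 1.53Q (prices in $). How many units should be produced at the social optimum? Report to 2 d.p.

Q* = 51.18

Social marginal benefit = demand + MEB = 233.30 - 1.90Q.
Set SMB = MC: 233.30 - 1.90Q = 57.74 + 1.53Q → Q* = 51.1837.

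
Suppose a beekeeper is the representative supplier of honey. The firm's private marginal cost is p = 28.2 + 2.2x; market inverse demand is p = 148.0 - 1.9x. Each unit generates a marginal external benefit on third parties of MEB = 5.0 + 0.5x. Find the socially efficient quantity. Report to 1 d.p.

x* = 34.7

Social marginal cost = private MC − MEB = 23.2 + 1.7x.
Set SMC = demand: 23.2 + 1.7x = 148.0 - 1.9x → x* = 34.6667.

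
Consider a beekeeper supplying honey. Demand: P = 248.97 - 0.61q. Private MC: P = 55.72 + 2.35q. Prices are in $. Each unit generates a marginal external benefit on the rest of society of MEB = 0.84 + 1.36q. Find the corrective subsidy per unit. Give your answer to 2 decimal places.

Social marginal cost = private MC − MEB = 54.88 + 0.99q.
Set SMC = demand: 54.88 + 0.99q = 248.97 - 0.61q → q* = 121.3063.
The Pigouvian subsidy equals MEB at q*: 0.84 + 1.36×121.3063 = 165.8166.

subsidy = $165.82 per unit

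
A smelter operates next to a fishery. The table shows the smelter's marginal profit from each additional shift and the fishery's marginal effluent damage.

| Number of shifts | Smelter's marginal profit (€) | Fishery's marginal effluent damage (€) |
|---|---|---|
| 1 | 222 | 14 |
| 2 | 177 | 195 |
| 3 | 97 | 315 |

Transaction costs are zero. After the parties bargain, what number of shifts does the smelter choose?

Bargaining reaches the level where marginal profit last exceeds marginal effluent damage.
That holds through level 1 (222 ≥ 14) but not at 2 (177 < 195).

1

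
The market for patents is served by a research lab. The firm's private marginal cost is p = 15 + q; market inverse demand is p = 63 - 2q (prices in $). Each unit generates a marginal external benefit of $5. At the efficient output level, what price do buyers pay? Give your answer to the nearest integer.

Social marginal cost = private MC − MEB = 10 + q.
Set SMC = demand: 10 + q = 63 - 2q → q* = 17.6667.
Consumer price on the demand curve at q*: 63 − 2×17.6667 = 27.6666.

P = $28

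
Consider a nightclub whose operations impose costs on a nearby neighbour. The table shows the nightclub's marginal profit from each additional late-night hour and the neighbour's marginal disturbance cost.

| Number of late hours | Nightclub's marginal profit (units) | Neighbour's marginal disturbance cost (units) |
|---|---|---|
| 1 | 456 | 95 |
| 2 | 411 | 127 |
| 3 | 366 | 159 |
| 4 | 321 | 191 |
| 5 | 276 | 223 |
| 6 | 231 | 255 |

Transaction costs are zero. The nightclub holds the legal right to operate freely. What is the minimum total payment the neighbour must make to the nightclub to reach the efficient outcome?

Left alone the nightclub would choose level 6 (marginal profit stays positive).
Efficient level: k* = 5 (marginal profit ≥ marginal disturbance cost through 5).
The neighbour must at least cover the nightclub's forgone profit from cutting 6→5: 231 = 231.

231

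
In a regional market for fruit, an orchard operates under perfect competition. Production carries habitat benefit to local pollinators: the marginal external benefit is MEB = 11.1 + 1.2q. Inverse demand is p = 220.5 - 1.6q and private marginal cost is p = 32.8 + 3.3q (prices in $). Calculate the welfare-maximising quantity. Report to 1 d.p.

Social marginal cost = private MC − MEB = 21.7 + 2.1q.
Set SMC = demand: 21.7 + 2.1q = 220.5 - 1.6q → q* = 53.7297.

q* = 53.7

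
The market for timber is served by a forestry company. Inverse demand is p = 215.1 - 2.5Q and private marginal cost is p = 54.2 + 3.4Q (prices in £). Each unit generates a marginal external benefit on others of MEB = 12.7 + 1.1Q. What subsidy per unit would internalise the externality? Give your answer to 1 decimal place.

subsidy = £52.5 per unit

Social marginal cost = private MC − MEB = 41.5 + 2.3Q.
Set SMC = demand: 41.5 + 2.3Q = 215.1 - 2.5Q → Q* = 36.1667.
The Pigouvian subsidy equals MEB at Q*: 12.7 + 1.1×36.1667 = 52.4834.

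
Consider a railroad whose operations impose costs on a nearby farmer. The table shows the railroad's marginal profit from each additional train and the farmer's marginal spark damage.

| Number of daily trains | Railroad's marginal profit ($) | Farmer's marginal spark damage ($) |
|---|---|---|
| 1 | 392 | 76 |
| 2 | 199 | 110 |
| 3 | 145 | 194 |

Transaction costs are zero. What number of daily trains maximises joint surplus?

2

Bargaining reaches the level where marginal profit last exceeds marginal spark damage.
That holds through level 2 (199 ≥ 110) but not at 3 (145 < 194).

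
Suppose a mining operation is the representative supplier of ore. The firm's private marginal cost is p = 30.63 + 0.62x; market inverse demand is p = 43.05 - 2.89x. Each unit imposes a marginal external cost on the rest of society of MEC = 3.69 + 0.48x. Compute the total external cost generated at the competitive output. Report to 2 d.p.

16.06

Market equilibrium (private): 30.63 + 0.62x = 43.05 - 2.89x → x_m = 3.5385.
Total external cost = ∫₀^{x_m} (3.69 + 0.48x) dx = 3.69×3.5385 + ½×0.48×3.5385² = 16.0621.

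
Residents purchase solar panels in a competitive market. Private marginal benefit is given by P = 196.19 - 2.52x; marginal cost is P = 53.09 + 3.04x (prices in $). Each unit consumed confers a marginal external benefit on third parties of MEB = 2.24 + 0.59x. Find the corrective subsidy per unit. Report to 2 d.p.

subsidy = $19.49 per unit

Social marginal benefit = demand + MEB = 198.43 - 1.93x.
Set SMB = MC: 198.43 - 1.93x = 53.09 + 3.04x → x* = 29.2435.
The Pigouvian subsidy equals MEB at x*: 2.24 + 0.59×29.2435 = 19.4937.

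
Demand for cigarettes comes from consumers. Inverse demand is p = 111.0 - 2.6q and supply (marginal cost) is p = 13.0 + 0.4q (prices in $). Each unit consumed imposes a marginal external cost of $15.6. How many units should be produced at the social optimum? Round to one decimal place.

q* = 27.5

Social marginal benefit = demand − MEC = 95.4 - 2.6q.
Set SMB = MC: 95.4 - 2.6q = 13.0 + 0.4q → q* = 27.4667.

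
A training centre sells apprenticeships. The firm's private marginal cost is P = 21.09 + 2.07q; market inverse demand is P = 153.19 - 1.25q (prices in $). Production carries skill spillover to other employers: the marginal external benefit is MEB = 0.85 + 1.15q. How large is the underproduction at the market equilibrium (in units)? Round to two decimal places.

Market equilibrium (private): 21.09 + 2.07q = 153.19 - 1.25q → q_m = 39.7892.
Social marginal cost = private MC − MEB = 20.24 + 0.92q.
Set SMC = demand: 20.24 + 0.92q = 153.19 - 1.25q → q* = 61.2673.
Gap = |39.7892 − 61.2673| = 21.4781.

21.48 units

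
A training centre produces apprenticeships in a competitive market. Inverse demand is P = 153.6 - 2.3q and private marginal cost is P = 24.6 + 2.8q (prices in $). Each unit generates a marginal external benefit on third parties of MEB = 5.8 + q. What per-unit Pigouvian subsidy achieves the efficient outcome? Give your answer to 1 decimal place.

Social marginal cost = private MC − MEB = 18.8 + 1.8q.
Set SMC = demand: 18.8 + 1.8q = 153.6 - 2.3q → q* = 32.8780.
The Pigouvian subsidy equals MEB at q*: 5.8 + 1.0×32.8780 = 38.6780.

subsidy = $38.7 per unit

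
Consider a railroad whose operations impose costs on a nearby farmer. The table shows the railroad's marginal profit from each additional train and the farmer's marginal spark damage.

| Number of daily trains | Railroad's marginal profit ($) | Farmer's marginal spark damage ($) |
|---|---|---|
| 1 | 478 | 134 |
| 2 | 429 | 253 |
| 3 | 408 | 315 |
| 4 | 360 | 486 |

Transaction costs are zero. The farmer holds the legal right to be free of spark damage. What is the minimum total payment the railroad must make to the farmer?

$702

Efficient level: marginal profit ≥ marginal spark damage through level 3, so k* = 3.
With the farmer holding the right, the railroad must at least compensate total damage at k*: 134 + 253 + 315 = 702.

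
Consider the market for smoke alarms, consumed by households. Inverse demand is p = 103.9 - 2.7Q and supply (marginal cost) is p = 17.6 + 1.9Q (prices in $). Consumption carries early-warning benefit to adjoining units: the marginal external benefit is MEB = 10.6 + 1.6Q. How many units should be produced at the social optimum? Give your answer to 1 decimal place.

Q* = 32.3

Social marginal benefit = demand + MEB = 114.5 - 1.1Q.
Set SMB = MC: 114.5 - 1.1Q = 17.6 + 1.9Q → Q* = 32.3000.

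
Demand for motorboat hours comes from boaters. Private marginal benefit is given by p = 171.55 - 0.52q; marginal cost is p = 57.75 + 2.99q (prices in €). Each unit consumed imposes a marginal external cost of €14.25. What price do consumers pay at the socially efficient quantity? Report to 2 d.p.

P = €156.80

Social marginal benefit = demand − MEC = 157.30 - 0.52q.
Set SMB = MC: 157.30 - 0.52q = 57.75 + 2.99q → q* = 28.3618.
Consumer price on the demand curve at q*: 171.55 − 0.52×28.3618 = 156.8019.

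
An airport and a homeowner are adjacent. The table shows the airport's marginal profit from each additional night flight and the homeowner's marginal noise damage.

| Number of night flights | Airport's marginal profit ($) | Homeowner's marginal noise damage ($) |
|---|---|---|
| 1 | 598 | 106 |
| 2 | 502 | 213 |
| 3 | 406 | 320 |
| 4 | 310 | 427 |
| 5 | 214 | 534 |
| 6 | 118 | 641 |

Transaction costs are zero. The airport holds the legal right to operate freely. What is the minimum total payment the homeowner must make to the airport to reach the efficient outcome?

$642

Left alone the airport would choose level 6 (marginal profit stays positive).
Efficient level: k* = 3 (marginal profit ≥ marginal noise damage through 3).
The homeowner must at least cover the airport's forgone profit from cutting 6→3: 310 + 214 + 118 = 642.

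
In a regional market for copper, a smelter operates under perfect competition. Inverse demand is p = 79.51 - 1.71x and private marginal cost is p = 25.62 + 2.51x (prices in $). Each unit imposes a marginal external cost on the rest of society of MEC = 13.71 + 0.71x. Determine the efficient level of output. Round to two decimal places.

x* = 8.15

Social marginal cost = private MC + MEC = 39.33 + 3.22x.
Set SMC = demand: 39.33 + 3.22x = 79.51 - 1.71x → x* = 8.1501.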